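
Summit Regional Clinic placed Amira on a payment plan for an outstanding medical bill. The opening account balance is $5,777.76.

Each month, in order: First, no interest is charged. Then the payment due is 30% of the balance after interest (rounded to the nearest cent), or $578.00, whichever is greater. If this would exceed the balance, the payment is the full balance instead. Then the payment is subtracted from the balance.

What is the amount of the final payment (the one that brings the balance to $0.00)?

$231.24

# | Opening | Payment | End bal
1 | $5,777.76 | $1,733.33 | $4,044.43
2 | $4,044.43 | $1,213.33 | $2,831.10
3 | $2,831.10 | $849.33 | $1,981.77
4 | $1,981.77 | $594.53 | $1,387.24
5 | $1,387.24 | $578.00 | $809.24
6 | $809.24 | $578.00 | $231.24
7 | $231.24 | $231.24 | $0.00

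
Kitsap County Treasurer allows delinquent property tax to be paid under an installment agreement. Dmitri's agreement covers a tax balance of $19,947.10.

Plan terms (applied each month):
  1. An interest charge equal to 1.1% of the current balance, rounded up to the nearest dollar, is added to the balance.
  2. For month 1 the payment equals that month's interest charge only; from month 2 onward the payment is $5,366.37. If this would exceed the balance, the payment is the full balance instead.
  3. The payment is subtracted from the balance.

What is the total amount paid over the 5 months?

Month 1: $19,947.10 +$220.00 interest = $20,167.10; pay $220.00 → $19,947.10
Month 2: $19,947.10 +$220.00 interest = $20,167.10; pay $5,366.37 → $14,800.73
Month 3: $14,800.73 +$163.00 interest = $14,963.73; pay $5,366.37 → $9,597.36
Month 4: $9,597.36 +$106.00 interest = $9,703.36; pay $5,366.37 → $4,336.99
Month 5: $4,336.99 +$48.00 interest = $4,384.99; pay $4,384.99 → $0.00
Total paid: $20,704.10

$20,704.10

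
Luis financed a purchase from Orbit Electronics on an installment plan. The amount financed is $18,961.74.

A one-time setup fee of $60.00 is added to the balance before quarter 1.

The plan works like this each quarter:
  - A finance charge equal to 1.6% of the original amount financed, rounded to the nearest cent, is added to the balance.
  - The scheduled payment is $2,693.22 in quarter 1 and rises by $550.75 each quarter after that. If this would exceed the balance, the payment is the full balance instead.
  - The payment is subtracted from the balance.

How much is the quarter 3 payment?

Quarter 1: $19,021.74 +$303.39 interest = $19,325.13; pay $2,693.22 → $16,631.91
Quarter 2: $16,631.91 +$303.39 interest = $16,935.30; pay $3,243.97 → $13,691.33
Quarter 3: $13,691.33 +$303.39 interest = $13,994.72; pay $3,794.72 → $10,200.00

$3,794.72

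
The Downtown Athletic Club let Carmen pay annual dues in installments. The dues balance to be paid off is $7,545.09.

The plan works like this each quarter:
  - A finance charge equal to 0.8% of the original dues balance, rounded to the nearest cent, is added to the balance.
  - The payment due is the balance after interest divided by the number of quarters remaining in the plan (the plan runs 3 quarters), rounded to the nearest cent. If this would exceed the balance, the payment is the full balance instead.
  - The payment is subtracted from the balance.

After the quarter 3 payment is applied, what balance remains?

$0.00

Quarter 1: opening $7,545.09; interest $60.36 → $7,605.45; payment $2,535.15; balance $5,070.30
Quarter 2: opening $5,070.30; interest $60.36 → $5,130.66; payment $2,565.33; balance $2,565.33
Quarter 3: opening $2,565.33; interest $60.36 → $2,625.69; payment $2,625.69; balance $0.00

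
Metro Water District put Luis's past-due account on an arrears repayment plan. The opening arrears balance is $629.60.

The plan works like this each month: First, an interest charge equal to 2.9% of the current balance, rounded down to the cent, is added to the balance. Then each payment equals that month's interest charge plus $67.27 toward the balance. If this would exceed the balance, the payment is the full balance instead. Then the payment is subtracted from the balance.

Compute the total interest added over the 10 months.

Month 1: $629.60 +$18.25 interest = $647.85; pay $85.52 → $562.33
Month 2: $562.33 +$16.30 interest = $578.63; pay $83.57 → $495.06
Month 3: $495.06 +$14.35 interest = $509.41; pay $81.62 → $427.79
Month 4: $427.79 +$12.40 interest = $440.19; pay $79.67 → $360.52
Month 5: $360.52 +$10.45 interest = $370.97; pay $77.72 → $293.25
Month 6: $293.25 +$8.50 interest = $301.75; pay $75.77 → $225.98
Month 7: $225.98 +$6.55 interest = $232.53; pay $73.82 → $158.71
Month 8: $158.71 +$4.60 interest = $163.31; pay $71.87 → $91.44
Month 9: $91.44 +$2.65 interest = $94.09; pay $69.92 → $24.17
Month 10: $24.17 +$0.70 interest = $24.87; pay $24.87 → $0.00
Total interest: $18.25 + $16.30 + $14.35 + $12.40 + $10.45 + $8.50 + $6.55 + $4.60 + $2.65 + $0.70 = $94.75

$94.75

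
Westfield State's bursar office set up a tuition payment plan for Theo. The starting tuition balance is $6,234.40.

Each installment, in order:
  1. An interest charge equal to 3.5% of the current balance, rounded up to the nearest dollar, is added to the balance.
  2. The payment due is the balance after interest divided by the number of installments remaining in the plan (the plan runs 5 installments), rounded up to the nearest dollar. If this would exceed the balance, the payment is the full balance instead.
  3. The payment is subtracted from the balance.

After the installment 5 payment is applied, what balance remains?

# | Opening | Interest | Payment | End bal
1 | $6,234.40 | $219.00 | $1,291.00 | $5,162.40
2 | $5,162.40 | $181.00 | $1,336.00 | $4,007.40
3 | $4,007.40 | $141.00 | $1,383.00 | $2,765.40
4 | $2,765.40 | $97.00 | $1,432.00 | $1,430.40
5 | $1,430.40 | $51.00 | $1,481.40 | $0.00

$0.00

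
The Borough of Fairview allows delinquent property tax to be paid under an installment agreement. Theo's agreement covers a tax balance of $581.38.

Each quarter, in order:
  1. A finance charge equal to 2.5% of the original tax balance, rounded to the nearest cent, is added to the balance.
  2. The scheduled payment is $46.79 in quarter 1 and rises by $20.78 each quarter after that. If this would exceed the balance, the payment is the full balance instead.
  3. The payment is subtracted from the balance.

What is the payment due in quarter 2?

$67.57

Quarter 1: $581.38 +$14.53 interest = $595.91; pay $46.79 → $549.12
Quarter 2: $549.12 +$14.53 interest = $563.65; pay $67.57 → $496.08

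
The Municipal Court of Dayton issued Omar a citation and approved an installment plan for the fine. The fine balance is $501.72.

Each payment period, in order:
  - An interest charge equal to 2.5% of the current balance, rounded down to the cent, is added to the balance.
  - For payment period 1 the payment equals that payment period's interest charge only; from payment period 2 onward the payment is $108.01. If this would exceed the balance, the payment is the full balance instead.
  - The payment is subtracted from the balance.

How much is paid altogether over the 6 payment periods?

$552.48

Payment period 1: $501.72 +$12.54 interest = $514.26; pay $12.54 → $501.72
Payment period 2: $501.72 +$12.54 interest = $514.26; pay $108.01 → $406.25
Payment period 3: $406.25 +$10.15 interest = $416.40; pay $108.01 → $308.39
Payment period 4: $308.39 +$7.70 interest = $316.09; pay $108.01 → $208.08
Payment period 5: $208.08 +$5.20 interest = $213.28; pay $108.01 → $105.27
Payment period 6: $105.27 +$2.63 interest = $107.90; pay $107.90 → $0.00
Total paid: $552.48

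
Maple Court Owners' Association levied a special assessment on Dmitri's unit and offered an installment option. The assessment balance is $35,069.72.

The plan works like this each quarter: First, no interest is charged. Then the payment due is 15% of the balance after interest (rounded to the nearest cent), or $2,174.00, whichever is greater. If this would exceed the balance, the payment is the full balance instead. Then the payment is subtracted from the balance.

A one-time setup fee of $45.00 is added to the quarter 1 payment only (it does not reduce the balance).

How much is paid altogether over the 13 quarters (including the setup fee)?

$35,114.72

Quarter 1: opening $35,069.72; payment $5,260.46 (+ $45.00 fee); balance $29,809.26
Quarter 2: opening $29,809.26; payment $4,471.39; balance $25,337.87
Quarter 3: opening $25,337.87; payment $3,800.68; balance $21,537.19
Quarter 4: opening $21,537.19; payment $3,230.58; balance $18,306.61
Quarter 5: opening $18,306.61; payment $2,745.99; balance $15,560.62
Quarter 6: opening $15,560.62; payment $2,334.09; balance $13,226.53
Quarter 7: opening $13,226.53; payment $2,174.00; balance $11,052.53
Quarter 8: opening $11,052.53; payment $2,174.00; balance $8,878.53
Quarter 9: opening $8,878.53; payment $2,174.00; balance $6,704.53
Quarter 10: opening $6,704.53; payment $2,174.00; balance $4,530.53
Quarter 11: opening $4,530.53; payment $2,174.00; balance $2,356.53
Quarter 12: opening $2,356.53; payment $2,174.00; balance $182.53
Quarter 13: opening $182.53; payment $182.53; balance $0.00
Total paid: $35,114.72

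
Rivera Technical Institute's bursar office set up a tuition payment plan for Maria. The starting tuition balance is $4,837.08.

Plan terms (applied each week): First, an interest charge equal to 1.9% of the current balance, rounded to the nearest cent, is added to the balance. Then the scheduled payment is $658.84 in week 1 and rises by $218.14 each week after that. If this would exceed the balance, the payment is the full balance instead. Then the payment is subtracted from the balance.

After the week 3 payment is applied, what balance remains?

$2,445.18

Week 1: opening $4,837.08; interest $91.90 → $4,928.98; payment $658.84; balance $4,270.14
Week 2: opening $4,270.14; interest $81.13 → $4,351.27; payment $876.98; balance $3,474.29
Week 3: opening $3,474.29; interest $66.01 → $3,540.30; payment $1,095.12; balance $2,445.18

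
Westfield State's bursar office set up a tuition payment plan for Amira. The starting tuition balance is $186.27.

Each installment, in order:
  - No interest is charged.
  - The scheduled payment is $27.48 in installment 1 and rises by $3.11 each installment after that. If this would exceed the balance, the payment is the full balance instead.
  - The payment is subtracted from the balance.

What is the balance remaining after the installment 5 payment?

Installment 1: $186.27 − $27.48 → $158.79
Installment 2: $158.79 − $30.59 → $128.20
Installment 3: $128.20 − $33.70 → $94.50
Installment 4: $94.50 − $36.81 → $57.69
Installment 5: $57.69 − $39.92 → $17.77

$17.77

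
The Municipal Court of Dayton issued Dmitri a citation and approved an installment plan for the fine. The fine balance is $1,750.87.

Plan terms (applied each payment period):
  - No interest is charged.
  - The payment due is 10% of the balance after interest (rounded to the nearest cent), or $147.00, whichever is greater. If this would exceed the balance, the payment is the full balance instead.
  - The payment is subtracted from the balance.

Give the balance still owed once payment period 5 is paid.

$977.20

Payment period 1: $1,750.87 − $175.09 → $1,575.78
Payment period 2: $1,575.78 − $157.58 → $1,418.20
Payment period 3: $1,418.20 − $147.00 → $1,271.20
Payment period 4: $1,271.20 − $147.00 → $1,124.20
Payment period 5: $1,124.20 − $147.00 → $977.20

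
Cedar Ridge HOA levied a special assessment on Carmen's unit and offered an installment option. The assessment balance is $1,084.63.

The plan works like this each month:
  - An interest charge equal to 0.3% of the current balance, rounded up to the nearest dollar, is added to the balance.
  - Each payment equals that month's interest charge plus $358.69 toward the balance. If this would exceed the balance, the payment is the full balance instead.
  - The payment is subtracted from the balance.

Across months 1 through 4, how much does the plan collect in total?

Month 1: opening $1,084.63; interest $4.00 → $1,088.63; payment $362.69; balance $725.94
Month 2: opening $725.94; interest $3.00 → $728.94; payment $361.69; balance $367.25
Month 3: opening $367.25; interest $2.00 → $369.25; payment $360.69; balance $8.56
Month 4: opening $8.56; interest $1.00 → $9.56; payment $9.56; balance $0.00
Total paid: $1,094.63

$1,094.63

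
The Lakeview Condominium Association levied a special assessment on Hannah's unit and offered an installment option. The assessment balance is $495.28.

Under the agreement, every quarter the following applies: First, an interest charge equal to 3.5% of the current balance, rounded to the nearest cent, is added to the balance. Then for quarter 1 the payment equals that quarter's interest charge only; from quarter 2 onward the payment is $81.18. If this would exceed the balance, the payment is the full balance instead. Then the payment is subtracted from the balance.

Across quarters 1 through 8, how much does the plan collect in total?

Quarter 1: $495.28 +$17.33 interest = $512.61; pay $17.33 → $495.28
Quarter 2: $495.28 +$17.33 interest = $512.61; pay $81.18 → $431.43
Quarter 3: $431.43 +$15.10 interest = $446.53; pay $81.18 → $365.35
Quarter 4: $365.35 +$12.79 interest = $378.14; pay $81.18 → $296.96
Quarter 5: $296.96 +$10.39 interest = $307.35; pay $81.18 → $226.17
Quarter 6: $226.17 +$7.92 interest = $234.09; pay $81.18 → $152.91
Quarter 7: $152.91 +$5.35 interest = $158.26; pay $81.18 → $77.08
Quarter 8: $77.08 +$2.70 interest = $79.78; pay $79.78 → $0.00
Total paid: $584.19

$584.19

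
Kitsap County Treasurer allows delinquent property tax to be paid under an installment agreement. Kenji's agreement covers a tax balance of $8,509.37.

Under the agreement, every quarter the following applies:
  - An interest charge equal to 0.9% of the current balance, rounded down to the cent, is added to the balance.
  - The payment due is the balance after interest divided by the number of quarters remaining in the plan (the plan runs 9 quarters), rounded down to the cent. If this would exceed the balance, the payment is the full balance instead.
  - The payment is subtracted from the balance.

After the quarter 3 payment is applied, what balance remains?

Quarter 1: opening $8,509.37; interest $76.58 → $8,585.95; payment $953.99; balance $7,631.96
Quarter 2: opening $7,631.96; interest $68.68 → $7,700.64; payment $962.58; balance $6,738.06
Quarter 3: opening $6,738.06; interest $60.64 → $6,798.70; payment $971.24; balance $5,827.46

$5,827.46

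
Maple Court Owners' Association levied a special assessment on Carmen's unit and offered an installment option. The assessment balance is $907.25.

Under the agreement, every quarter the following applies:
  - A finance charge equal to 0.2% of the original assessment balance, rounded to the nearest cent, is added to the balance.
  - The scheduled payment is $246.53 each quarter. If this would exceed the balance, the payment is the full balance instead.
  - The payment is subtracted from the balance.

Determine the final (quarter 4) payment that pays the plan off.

# | Opening | Interest | Payment | End bal
1 | $907.25 | $1.81 | $246.53 | $662.53
2 | $662.53 | $1.81 | $246.53 | $417.81
3 | $417.81 | $1.81 | $246.53 | $173.09
4 | $173.09 | $1.81 | $174.90 | $0.00

$174.90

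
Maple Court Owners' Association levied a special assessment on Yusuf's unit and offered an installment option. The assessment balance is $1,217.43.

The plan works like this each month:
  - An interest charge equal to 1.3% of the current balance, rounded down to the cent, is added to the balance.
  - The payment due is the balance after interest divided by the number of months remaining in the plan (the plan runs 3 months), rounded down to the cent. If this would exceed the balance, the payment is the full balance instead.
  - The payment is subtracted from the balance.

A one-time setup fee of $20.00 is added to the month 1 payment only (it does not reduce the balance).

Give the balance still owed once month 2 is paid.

$416.43

Month 1: $1,217.43 +$15.82 interest = $1,233.25; pay $411.08 (+ $20.00 fee) → $822.17
Month 2: $822.17 +$10.68 interest = $832.85; pay $416.42 → $416.43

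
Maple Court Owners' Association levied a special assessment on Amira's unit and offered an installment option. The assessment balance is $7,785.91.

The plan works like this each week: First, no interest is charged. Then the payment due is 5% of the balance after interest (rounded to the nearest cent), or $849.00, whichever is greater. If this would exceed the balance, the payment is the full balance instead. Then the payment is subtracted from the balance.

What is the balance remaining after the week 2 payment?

Week 1: opening $7,785.91; payment $849.00; balance $6,936.91
Week 2: opening $6,936.91; payment $849.00; balance $6,087.91

$6,087.91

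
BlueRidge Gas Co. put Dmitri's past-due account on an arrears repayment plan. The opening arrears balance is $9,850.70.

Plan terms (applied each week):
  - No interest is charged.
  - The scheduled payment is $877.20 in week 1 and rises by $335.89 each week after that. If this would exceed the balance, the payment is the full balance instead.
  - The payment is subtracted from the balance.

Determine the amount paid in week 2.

# | Opening | Payment | End bal
1 | $9,850.70 | $877.20 | $8,973.50
2 | $8,973.50 | $1,213.09 | $7,760.41

$1,213.09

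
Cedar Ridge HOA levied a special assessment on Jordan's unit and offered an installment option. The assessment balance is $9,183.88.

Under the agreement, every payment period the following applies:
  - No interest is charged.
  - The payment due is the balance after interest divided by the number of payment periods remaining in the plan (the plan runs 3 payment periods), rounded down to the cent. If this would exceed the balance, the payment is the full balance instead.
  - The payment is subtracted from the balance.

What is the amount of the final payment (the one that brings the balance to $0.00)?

Payment period 1: opening $9,183.88; payment $3,061.29; balance $6,122.59
Payment period 2: opening $6,122.59; payment $3,061.29; balance $3,061.30
Payment period 3: opening $3,061.30; payment $3,061.30; balance $0.00

$3,061.30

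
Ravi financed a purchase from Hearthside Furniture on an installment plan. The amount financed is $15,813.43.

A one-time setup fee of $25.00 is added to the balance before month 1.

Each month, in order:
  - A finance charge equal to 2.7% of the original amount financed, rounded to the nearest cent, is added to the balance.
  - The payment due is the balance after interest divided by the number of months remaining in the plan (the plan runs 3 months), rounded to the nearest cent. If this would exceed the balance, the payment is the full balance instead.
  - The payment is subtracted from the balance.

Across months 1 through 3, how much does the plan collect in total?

Month 1: opening $15,838.43; interest $426.96 → $16,265.39; payment $5,421.80; balance $10,843.59
Month 2: opening $10,843.59; interest $426.96 → $11,270.55; payment $5,635.28; balance $5,635.27
Month 3: opening $5,635.27; interest $426.96 → $6,062.23; payment $6,062.23; balance $0.00
Total paid: $17,119.31

$17,119.31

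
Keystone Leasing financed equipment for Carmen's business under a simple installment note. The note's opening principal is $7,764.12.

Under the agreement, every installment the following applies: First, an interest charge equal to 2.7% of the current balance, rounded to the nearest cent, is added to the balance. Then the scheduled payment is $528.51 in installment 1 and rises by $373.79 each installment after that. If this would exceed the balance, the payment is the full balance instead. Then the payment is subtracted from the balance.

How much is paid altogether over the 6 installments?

# | Opening | Interest | Payment | End bal
1 | $7,764.12 | $209.63 | $528.51 | $7,445.24
2 | $7,445.24 | $201.02 | $902.30 | $6,743.96
3 | $6,743.96 | $182.09 | $1,276.09 | $5,649.96
4 | $5,649.96 | $152.55 | $1,649.88 | $4,152.63
5 | $4,152.63 | $112.12 | $2,023.67 | $2,241.08
6 | $2,241.08 | $60.51 | $2,301.59 | $0.00
Total paid: $8,682.04

$8,682.04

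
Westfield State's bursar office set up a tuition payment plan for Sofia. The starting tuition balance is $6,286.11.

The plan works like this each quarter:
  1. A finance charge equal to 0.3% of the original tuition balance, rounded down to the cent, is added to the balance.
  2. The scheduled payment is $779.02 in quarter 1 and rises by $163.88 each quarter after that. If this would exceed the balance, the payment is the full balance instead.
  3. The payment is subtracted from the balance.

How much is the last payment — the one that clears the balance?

Quarter 1: $6,286.11 +$18.85 interest = $6,304.96; pay $779.02 → $5,525.94
Quarter 2: $5,525.94 +$18.85 interest = $5,544.79; pay $942.90 → $4,601.89
Quarter 3: $4,601.89 +$18.85 interest = $4,620.74; pay $1,106.78 → $3,513.96
Quarter 4: $3,513.96 +$18.85 interest = $3,532.81; pay $1,270.66 → $2,262.15
Quarter 5: $2,262.15 +$18.85 interest = $2,281.00; pay $1,434.54 → $846.46
Quarter 6: $846.46 +$18.85 interest = $865.31; pay $865.31 → $0.00

$865.31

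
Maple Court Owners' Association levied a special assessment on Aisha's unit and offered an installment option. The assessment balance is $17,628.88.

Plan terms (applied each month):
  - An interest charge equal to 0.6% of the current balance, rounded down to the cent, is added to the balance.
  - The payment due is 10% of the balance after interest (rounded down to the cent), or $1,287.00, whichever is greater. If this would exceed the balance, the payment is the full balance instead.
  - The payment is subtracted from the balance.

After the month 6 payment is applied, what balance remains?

$9,407.26

Month 1: opening $17,628.88; interest $105.77 → $17,734.65; payment $1,773.46; balance $15,961.19
Month 2: opening $15,961.19; interest $95.76 → $16,056.95; payment $1,605.69; balance $14,451.26
Month 3: opening $14,451.26; interest $86.70 → $14,537.96; payment $1,453.79; balance $13,084.17
Month 4: opening $13,084.17; interest $78.50 → $13,162.67; payment $1,316.26; balance $11,846.41
Month 5: opening $11,846.41; interest $71.07 → $11,917.48; payment $1,287.00; balance $10,630.48
Month 6: opening $10,630.48; interest $63.78 → $10,694.26; payment $1,287.00; balance $9,407.26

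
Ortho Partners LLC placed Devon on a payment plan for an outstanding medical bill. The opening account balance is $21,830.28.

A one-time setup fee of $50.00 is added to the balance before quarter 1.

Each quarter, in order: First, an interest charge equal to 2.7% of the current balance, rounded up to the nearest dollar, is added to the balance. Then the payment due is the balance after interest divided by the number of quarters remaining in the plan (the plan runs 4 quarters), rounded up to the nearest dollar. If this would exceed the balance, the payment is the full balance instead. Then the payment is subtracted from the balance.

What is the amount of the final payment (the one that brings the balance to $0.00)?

# | Opening | Interest | Payment | End bal
1 | $21,880.28 | $591.00 | $5,618.00 | $16,853.28
2 | $16,853.28 | $456.00 | $5,770.00 | $11,539.28
3 | $11,539.28 | $312.00 | $5,926.00 | $5,925.28
4 | $5,925.28 | $160.00 | $6,085.28 | $0.00

$6,085.28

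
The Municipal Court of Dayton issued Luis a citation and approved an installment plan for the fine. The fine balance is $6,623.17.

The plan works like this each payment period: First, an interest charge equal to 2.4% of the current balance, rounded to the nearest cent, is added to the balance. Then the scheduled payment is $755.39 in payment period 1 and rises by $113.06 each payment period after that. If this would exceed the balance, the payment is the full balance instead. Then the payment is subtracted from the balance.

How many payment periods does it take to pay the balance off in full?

Payment period 1: $6,623.17 +$158.96 interest = $6,782.13; pay $755.39 → $6,026.74
Payment period 2: $6,026.74 +$144.64 interest = $6,171.38; pay $868.45 → $5,302.93
Payment period 3: $5,302.93 +$127.27 interest = $5,430.20; pay $981.51 → $4,448.69
Payment period 4: $4,448.69 +$106.77 interest = $4,555.46; pay $1,094.57 → $3,460.89
Payment period 5: $3,460.89 +$83.06 interest = $3,543.95; pay $1,207.63 → $2,336.32
Payment period 6: $2,336.32 +$56.07 interest = $2,392.39; pay $1,320.69 → $1,071.70
Payment period 7: $1,071.70 +$25.72 interest = $1,097.42; pay $1,097.42 → $0.00
Balance reaches $0.00 in payment period 7.

7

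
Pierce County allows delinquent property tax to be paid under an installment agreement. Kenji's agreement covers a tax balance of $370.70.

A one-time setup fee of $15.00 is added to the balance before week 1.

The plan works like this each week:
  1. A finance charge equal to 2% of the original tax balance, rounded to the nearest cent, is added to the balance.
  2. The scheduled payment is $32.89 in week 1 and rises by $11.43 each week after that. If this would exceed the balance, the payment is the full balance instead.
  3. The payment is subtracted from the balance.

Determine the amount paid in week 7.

$68.78

Week 1: $385.70 +$7.41 interest = $393.11; pay $32.89 → $360.22
Week 2: $360.22 +$7.41 interest = $367.63; pay $44.32 → $323.31
Week 3: $323.31 +$7.41 interest = $330.72; pay $55.75 → $274.97
Week 4: $274.97 +$7.41 interest = $282.38; pay $67.18 → $215.20
Week 5: $215.20 +$7.41 interest = $222.61; pay $78.61 → $144.00
Week 6: $144.00 +$7.41 interest = $151.41; pay $90.04 → $61.37
Week 7: $61.37 +$7.41 interest = $68.78; pay $68.78 → $0.00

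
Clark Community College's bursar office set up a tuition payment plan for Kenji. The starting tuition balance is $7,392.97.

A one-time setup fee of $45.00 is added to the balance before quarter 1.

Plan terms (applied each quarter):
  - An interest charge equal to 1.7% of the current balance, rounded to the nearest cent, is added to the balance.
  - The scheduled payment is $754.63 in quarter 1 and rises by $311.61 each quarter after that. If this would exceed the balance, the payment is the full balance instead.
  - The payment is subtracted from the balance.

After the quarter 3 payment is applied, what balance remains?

# | Opening | Interest | Payment | End bal
1 | $7,437.97 | $126.45 | $754.63 | $6,809.79
2 | $6,809.79 | $115.77 | $1,066.24 | $5,859.32
3 | $5,859.32 | $99.61 | $1,377.85 | $4,581.08

$4,581.08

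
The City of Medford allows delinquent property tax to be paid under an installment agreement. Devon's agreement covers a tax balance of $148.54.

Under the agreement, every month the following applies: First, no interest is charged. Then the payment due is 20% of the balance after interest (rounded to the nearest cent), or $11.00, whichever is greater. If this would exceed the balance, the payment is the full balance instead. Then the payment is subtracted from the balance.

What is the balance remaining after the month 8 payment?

$15.67

Month 1: opening $148.54; payment $29.71; balance $118.83
Month 2: opening $118.83; payment $23.77; balance $95.06
Month 3: opening $95.06; payment $19.01; balance $76.05
Month 4: opening $76.05; payment $15.21; balance $60.84
Month 5: opening $60.84; payment $12.17; balance $48.67
Month 6: opening $48.67; payment $11.00; balance $37.67
Month 7: opening $37.67; payment $11.00; balance $26.67
Month 8: opening $26.67; payment $11.00; balance $15.67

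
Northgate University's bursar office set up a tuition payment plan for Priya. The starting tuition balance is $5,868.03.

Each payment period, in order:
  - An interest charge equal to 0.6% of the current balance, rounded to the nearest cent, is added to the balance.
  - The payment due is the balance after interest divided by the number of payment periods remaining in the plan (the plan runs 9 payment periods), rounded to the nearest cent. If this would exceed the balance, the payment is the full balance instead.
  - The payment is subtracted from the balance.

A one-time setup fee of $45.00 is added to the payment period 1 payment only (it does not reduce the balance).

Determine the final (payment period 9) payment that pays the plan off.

# | Opening | Interest | Payment | Fee | End bal
1 | $5,868.03 | $35.21 | $655.92 | $45.00 | $5,247.32
2 | $5,247.32 | $31.48 | $659.85 | — | $4,618.95
3 | $4,618.95 | $27.71 | $663.81 | — | $3,982.85
4 | $3,982.85 | $23.90 | $667.79 | — | $3,338.96
5 | $3,338.96 | $20.03 | $671.80 | — | $2,687.19
6 | $2,687.19 | $16.12 | $675.83 | — | $2,027.48
7 | $2,027.48 | $12.16 | $679.88 | — | $1,359.76
8 | $1,359.76 | $8.16 | $683.96 | — | $683.96
9 | $683.96 | $4.10 | $688.06 | — | $0.00

$688.06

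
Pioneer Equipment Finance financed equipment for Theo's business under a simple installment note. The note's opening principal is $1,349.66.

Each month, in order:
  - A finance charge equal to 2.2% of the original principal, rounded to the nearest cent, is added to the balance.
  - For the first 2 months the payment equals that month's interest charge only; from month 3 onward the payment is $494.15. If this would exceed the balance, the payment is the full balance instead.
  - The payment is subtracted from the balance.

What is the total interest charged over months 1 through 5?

$148.45

Month 1: opening $1,349.66; interest $29.69 → $1,379.35; payment $29.69; balance $1,349.66
Month 2: opening $1,349.66; interest $29.69 → $1,379.35; payment $29.69; balance $1,349.66
Month 3: opening $1,349.66; interest $29.69 → $1,379.35; payment $494.15; balance $885.20
Month 4: opening $885.20; interest $29.69 → $914.89; payment $494.15; balance $420.74
Month 5: opening $420.74; interest $29.69 → $450.43; payment $450.43; balance $0.00
Total interest: $29.69 + $29.69 + $29.69 + $29.69 + $29.69 = $148.45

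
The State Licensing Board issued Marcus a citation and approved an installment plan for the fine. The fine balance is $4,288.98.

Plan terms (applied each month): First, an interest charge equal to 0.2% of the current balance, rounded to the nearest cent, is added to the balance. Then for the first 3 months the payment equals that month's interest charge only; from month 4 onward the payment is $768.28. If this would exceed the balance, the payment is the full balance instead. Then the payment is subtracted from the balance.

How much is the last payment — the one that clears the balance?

Month 1: opening $4,288.98; interest $8.58 → $4,297.56; payment $8.58; balance $4,288.98
Month 2: opening $4,288.98; interest $8.58 → $4,297.56; payment $8.58; balance $4,288.98
Month 3: opening $4,288.98; interest $8.58 → $4,297.56; payment $8.58; balance $4,288.98
Month 4: opening $4,288.98; interest $8.58 → $4,297.56; payment $768.28; balance $3,529.28
Month 5: opening $3,529.28; interest $7.06 → $3,536.34; payment $768.28; balance $2,768.06
Month 6: opening $2,768.06; interest $5.54 → $2,773.60; payment $768.28; balance $2,005.32
Month 7: opening $2,005.32; interest $4.01 → $2,009.33; payment $768.28; balance $1,241.05
Month 8: opening $1,241.05; interest $2.48 → $1,243.53; payment $768.28; balance $475.25
Month 9: opening $475.25; interest $0.95 → $476.20; payment $476.20; balance $0.00

$476.20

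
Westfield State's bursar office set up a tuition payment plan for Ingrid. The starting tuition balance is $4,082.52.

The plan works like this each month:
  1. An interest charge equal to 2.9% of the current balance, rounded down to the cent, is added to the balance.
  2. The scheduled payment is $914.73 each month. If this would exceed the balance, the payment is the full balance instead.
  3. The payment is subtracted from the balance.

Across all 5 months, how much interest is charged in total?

Month 1: opening $4,082.52; interest $118.39 → $4,200.91; payment $914.73; balance $3,286.18
Month 2: opening $3,286.18; interest $95.29 → $3,381.47; payment $914.73; balance $2,466.74
Month 3: opening $2,466.74; interest $71.53 → $2,538.27; payment $914.73; balance $1,623.54
Month 4: opening $1,623.54; interest $47.08 → $1,670.62; payment $914.73; balance $755.89
Month 5: opening $755.89; interest $21.92 → $777.81; payment $777.81; balance $0.00
Total interest: $118.39 + $95.29 + $71.53 + $47.08 + $21.92 = $354.21

$354.21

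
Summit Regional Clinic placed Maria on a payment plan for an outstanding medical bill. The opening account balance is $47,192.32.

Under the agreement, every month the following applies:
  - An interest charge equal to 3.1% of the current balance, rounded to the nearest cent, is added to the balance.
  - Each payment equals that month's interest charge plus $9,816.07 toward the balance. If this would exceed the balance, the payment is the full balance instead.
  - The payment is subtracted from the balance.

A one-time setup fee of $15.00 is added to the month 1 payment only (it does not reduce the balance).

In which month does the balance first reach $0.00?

# | Opening | Interest | Payment | Fee | End bal
1 | $47,192.32 | $1,462.96 | $11,279.03 | $15.00 | $37,376.25
2 | $37,376.25 | $1,158.66 | $10,974.73 | — | $27,560.18
3 | $27,560.18 | $854.37 | $10,670.44 | — | $17,744.11
4 | $17,744.11 | $550.07 | $10,366.14 | — | $7,928.04
5 | $7,928.04 | $245.77 | $8,173.81 | — | $0.00
Balance reaches $0.00 in month 5.

5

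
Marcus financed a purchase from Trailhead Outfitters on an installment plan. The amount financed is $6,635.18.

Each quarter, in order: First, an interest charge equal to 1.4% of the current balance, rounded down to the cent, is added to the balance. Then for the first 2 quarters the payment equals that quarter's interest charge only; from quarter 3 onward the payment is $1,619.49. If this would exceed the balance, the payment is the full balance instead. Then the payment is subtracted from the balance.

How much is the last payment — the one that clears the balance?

$404.93

# | Opening | Interest | Payment | End bal
1 | $6,635.18 | $92.89 | $92.89 | $6,635.18
2 | $6,635.18 | $92.89 | $92.89 | $6,635.18
3 | $6,635.18 | $92.89 | $1,619.49 | $5,108.58
4 | $5,108.58 | $71.52 | $1,619.49 | $3,560.61
5 | $3,560.61 | $49.84 | $1,619.49 | $1,990.96
6 | $1,990.96 | $27.87 | $1,619.49 | $399.34
7 | $399.34 | $5.59 | $404.93 | $0.00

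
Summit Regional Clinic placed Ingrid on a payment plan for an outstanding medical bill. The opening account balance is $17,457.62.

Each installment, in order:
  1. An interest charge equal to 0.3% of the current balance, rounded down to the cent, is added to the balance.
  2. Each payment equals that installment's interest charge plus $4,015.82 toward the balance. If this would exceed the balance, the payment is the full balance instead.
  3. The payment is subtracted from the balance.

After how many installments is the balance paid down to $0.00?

Installment 1: opening $17,457.62; interest $52.37 → $17,509.99; payment $4,068.19; balance $13,441.80
Installment 2: opening $13,441.80; interest $40.32 → $13,482.12; payment $4,056.14; balance $9,425.98
Installment 3: opening $9,425.98; interest $28.27 → $9,454.25; payment $4,044.09; balance $5,410.16
Installment 4: opening $5,410.16; interest $16.23 → $5,426.39; payment $4,032.05; balance $1,394.34
Installment 5: opening $1,394.34; interest $4.18 → $1,398.52; payment $1,398.52; balance $0.00
Balance reaches $0.00 in installment 5.

5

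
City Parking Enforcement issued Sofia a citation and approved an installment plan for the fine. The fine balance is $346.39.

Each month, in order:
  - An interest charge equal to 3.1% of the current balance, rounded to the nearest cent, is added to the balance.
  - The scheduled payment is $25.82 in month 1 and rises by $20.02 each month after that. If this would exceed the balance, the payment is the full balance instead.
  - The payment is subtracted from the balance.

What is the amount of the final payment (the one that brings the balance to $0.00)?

Month 1: $346.39 +$10.74 interest = $357.13; pay $25.82 → $331.31
Month 2: $331.31 +$10.27 interest = $341.58; pay $45.84 → $295.74
Month 3: $295.74 +$9.17 interest = $304.91; pay $65.86 → $239.05
Month 4: $239.05 +$7.41 interest = $246.46; pay $85.88 → $160.58
Month 5: $160.58 +$4.98 interest = $165.56; pay $105.90 → $59.66
Month 6: $59.66 +$1.85 interest = $61.51; pay $61.51 → $0.00

$61.51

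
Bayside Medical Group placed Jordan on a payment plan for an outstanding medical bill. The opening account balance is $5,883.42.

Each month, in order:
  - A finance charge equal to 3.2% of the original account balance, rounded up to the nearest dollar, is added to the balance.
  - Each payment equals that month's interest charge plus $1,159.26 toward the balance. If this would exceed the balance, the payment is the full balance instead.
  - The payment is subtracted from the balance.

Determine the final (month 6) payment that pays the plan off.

Month 1: opening $5,883.42; interest $189.00 → $6,072.42; payment $1,348.26; balance $4,724.16
Month 2: opening $4,724.16; interest $189.00 → $4,913.16; payment $1,348.26; balance $3,564.90
Month 3: opening $3,564.90; interest $189.00 → $3,753.90; payment $1,348.26; balance $2,405.64
Month 4: opening $2,405.64; interest $189.00 → $2,594.64; payment $1,348.26; balance $1,246.38
Month 5: opening $1,246.38; interest $189.00 → $1,435.38; payment $1,348.26; balance $87.12
Month 6: opening $87.12; interest $189.00 → $276.12; payment $276.12; balance $0.00

$276.12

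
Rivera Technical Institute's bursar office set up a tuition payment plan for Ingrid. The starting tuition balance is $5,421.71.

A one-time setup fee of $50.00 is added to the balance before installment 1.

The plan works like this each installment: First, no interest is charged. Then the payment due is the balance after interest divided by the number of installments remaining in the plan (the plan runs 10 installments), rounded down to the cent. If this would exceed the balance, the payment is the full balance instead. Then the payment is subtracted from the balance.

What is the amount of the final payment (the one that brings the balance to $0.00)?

Installment 1: opening $5,471.71; payment $547.17; balance $4,924.54
Installment 2: opening $4,924.54; payment $547.17; balance $4,377.37
Installment 3: opening $4,377.37; payment $547.17; balance $3,830.20
Installment 4: opening $3,830.20; payment $547.17; balance $3,283.03
Installment 5: opening $3,283.03; payment $547.17; balance $2,735.86
Installment 6: opening $2,735.86; payment $547.17; balance $2,188.69
Installment 7: opening $2,188.69; payment $547.17; balance $1,641.52
Installment 8: opening $1,641.52; payment $547.17; balance $1,094.35
Installment 9: opening $1,094.35; payment $547.17; balance $547.18
Installment 10: opening $547.18; payment $547.18; balance $0.00

$547.18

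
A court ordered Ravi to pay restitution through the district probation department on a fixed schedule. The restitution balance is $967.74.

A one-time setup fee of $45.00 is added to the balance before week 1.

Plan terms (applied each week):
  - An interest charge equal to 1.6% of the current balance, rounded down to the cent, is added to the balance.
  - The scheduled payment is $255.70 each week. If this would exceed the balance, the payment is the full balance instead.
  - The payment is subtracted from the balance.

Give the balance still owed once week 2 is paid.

Week 1: opening $1,012.74; interest $16.20 → $1,028.94; payment $255.70; balance $773.24
Week 2: opening $773.24; interest $12.37 → $785.61; payment $255.70; balance $529.91

$529.91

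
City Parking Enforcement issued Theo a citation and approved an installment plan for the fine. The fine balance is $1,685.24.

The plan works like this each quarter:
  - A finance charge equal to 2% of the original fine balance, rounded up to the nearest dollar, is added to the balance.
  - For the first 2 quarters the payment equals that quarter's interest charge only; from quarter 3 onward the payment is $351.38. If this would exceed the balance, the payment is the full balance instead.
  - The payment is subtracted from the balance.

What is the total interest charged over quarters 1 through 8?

$272.00

Quarter 1: opening $1,685.24; interest $34.00 → $1,719.24; payment $34.00; balance $1,685.24
Quarter 2: opening $1,685.24; interest $34.00 → $1,719.24; payment $34.00; balance $1,685.24
Quarter 3: opening $1,685.24; interest $34.00 → $1,719.24; payment $351.38; balance $1,367.86
Quarter 4: opening $1,367.86; interest $34.00 → $1,401.86; payment $351.38; balance $1,050.48
Quarter 5: opening $1,050.48; interest $34.00 → $1,084.48; payment $351.38; balance $733.10
Quarter 6: opening $733.10; interest $34.00 → $767.10; payment $351.38; balance $415.72
Quarter 7: opening $415.72; interest $34.00 → $449.72; payment $351.38; balance $98.34
Quarter 8: opening $98.34; interest $34.00 → $132.34; payment $132.34; balance $0.00
Total interest: $34.00 + $34.00 + $34.00 + $34.00 + $34.00 + $34.00 + $34.00 + $34.00 = $272.00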